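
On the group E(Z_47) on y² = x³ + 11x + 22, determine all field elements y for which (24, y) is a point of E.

none

x³ + 11x + 22 = 14110 ≡ 10 (mod 47).
10 is a non-residue mod 47; no y exists.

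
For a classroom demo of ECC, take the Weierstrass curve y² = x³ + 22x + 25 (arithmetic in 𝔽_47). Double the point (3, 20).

(43, 25)

tangent at (3, 20): λ = (3·3² + 22)/(2·20) ≡ 2/40. 40⁻¹ ≡ 20 (mod 47) since 40·20 = 800 ≡ 1, so λ ≡ 2·20 ≡ 40.
  x = λ² - 3 - 3 = 1600 - 6 ≡ 43; y = λ·(3 - 43) - 20 ≡ 25. → (43, 25)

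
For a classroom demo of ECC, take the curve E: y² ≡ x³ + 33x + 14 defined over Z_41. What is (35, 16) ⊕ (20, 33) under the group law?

(23, 36)

(35, 16) + (20, 33). λ = (33 - 16)/(20 - 35) ≡ 17/26 mod 41. 26⁻¹ ≡ 30 (mod 41), so λ ≡ 18.
  x = λ² - 35 - 20 = 324 - 55 ≡ 23; y = λ·(35 - 23) - 16 ≡ 36. → (23, 36)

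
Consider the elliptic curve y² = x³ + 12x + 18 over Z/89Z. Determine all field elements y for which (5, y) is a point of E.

x³ + 12x + 18 = 203 ≡ 25 (mod 89).
Square roots of 25 mod 89: 5 and 84 (since 5² = 25 ≡ 25).

5, 84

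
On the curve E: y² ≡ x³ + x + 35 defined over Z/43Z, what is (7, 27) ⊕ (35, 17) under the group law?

(7, 27) + (35, 17). λ = (17 - 27)/(35 - 7) ≡ 33/28 mod 43. 28⁻¹ ≡ 20 (mod 43), so λ ≡ 15.
  x = λ² - 7 - 35 = 225 - 42 ≡ 11; y = λ·(7 - 11) - 27 ≡ 42. → (11, 42)

(11, 42)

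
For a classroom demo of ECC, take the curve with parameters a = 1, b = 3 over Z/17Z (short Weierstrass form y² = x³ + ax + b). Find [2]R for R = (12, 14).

(8, 9)

tangent at (12, 14): λ = (3·12² + 1)/(2·14) ≡ 8/11. 11⁻¹ ≡ 14 (mod 17), so λ ≡ 8·14 ≡ 10.
  x = λ² - 12 - 12 = 100 - 24 ≡ 8; y = λ·(12 - 8) - 14 ≡ 9. → (8, 9)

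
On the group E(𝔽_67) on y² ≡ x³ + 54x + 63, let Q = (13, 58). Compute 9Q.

Double-and-add on 9 = (1001)₂. Start with Q = (13, 58) for the leading 1-bit.
double: tangent at (13, 58): λ = (3·13² + 54)/(2·58) ≡ 25/49. 49⁻¹ ≡ 26 (mod 67) since 49·26 = 1274 ≡ 1, so λ ≡ 25·26 ≡ 47.
  x = λ² - 13 - 13 = 2209 - 26 ≡ 39; y = λ·(13 - 39) - 58 ≡ 60. → (39, 60)
double: tangent at (39, 60): λ = (3·39² + 54)/(2·60) ≡ 61/53. 53⁻¹ ≡ 43 (mod 67), so λ ≡ 61·43 ≡ 10.
  x = λ² - 39 - 39 = 100 - 78 ≡ 22; y = λ·(39 - 22) - 60 ≡ 43. → (22, 43)
double: tangent at (22, 43): λ = (3·22² + 54)/(2·43) ≡ 32/19. 19⁻¹ ≡ 60 (mod 67) since 19·60 = 1140 ≡ 1, so λ ≡ 32·60 ≡ 44.
  x = λ² - 22 - 22 = 1936 - 44 ≡ 16; y = λ·(22 - 16) - 43 ≡ 20. → (16, 20)
add Q: (16, 20) + (13, 58). λ = (58 - 20)/(13 - 16) ≡ 38/64 mod 67. 64⁻¹ ≡ 22 (mod 67) since 64·22 = 1408 ≡ 1, so λ ≡ 32.
  x = λ² - 16 - 13 = 1024 - 29 ≡ 57; y = λ·(16 - 57) - 20 ≡ 8. → (57, 8)

(57, 8)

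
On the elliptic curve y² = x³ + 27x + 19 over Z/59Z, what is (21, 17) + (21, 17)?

tangent at (21, 17): λ = (3·21² + 27)/(2·17) ≡ 52/34. 34⁻¹ ≡ 33 (mod 59) since 34·33 = 1122 ≡ 1, so λ ≡ 52·33 ≡ 5.
  x = λ² - 21 - 21 = 25 - 42 ≡ 42; y = λ·(21 - 42) - 17 ≡ 55. → (42, 55)

(42, 55)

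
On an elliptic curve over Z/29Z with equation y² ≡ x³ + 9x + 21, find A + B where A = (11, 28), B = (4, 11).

(27, 16)

(11, 28) + (4, 11). λ = (11 - 28)/(4 - 11) ≡ 12/22 mod 29. 22⁻¹ ≡ 4 (mod 29), so λ ≡ 19.
  x = λ² - 11 - 4 = 361 - 15 ≡ 27; y = λ·(11 - 27) - 28 ≡ 16. → (27, 16)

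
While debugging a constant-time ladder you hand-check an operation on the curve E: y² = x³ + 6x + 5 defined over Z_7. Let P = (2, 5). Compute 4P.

(3, 1)

Double-and-add on 4 = (100)₂. Start with P = (2, 5) for the leading 1-bit.
double: tangent at (2, 5): λ = (3·2² + 6)/(2·5) ≡ 4/3. 3⁻¹ ≡ 5 (mod 7), so λ ≡ 4·5 ≡ 6.
  x = λ² - 2 - 2 = 36 - 4 ≡ 4; y = λ·(2 - 4) - 5 ≡ 4. → (4, 4)
double: tangent at (4, 4): λ = (3·4² + 6)/(2·4) ≡ 5/1. 1⁻¹ ≡ 1 (mod 7), so λ ≡ 5·1 ≡ 5.
  x = λ² - 4 - 4 = 25 - 8 ≡ 3; y = λ·(4 - 3) - 4 ≡ 1. → (3, 1)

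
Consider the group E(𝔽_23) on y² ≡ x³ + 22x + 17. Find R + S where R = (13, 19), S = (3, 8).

(13, 19) + (3, 8). λ = (8 - 19)/(3 - 13) ≡ 12/13 mod 23. 13⁻¹ ≡ 16 (mod 23) since 13·16 = 208 ≡ 1, so λ ≡ 8.
  x = λ² - 13 - 3 = 64 - 16 ≡ 2; y = λ·(13 - 2) - 19 ≡ 0. → (2, 0)

(2, 0)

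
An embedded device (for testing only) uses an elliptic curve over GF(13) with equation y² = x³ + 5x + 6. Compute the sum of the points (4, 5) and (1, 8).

(9, 0)

(4, 5) + (1, 8). λ = (8 - 5)/(1 - 4) ≡ 3/10 mod 13. 10⁻¹ ≡ 4 (mod 13), so λ ≡ 12.
  x = λ² - 4 - 1 = 144 - 5 ≡ 9; y = λ·(4 - 9) - 5 ≡ 0. → (9, 0)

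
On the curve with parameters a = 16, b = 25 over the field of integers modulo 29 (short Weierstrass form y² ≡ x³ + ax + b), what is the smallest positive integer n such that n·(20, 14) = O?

11

2P: tangent at (20, 14): λ = (3·20² + 16)/(2·14) ≡ 27/28. 28⁻¹ ≡ 28 (mod 29), so λ ≡ 27·28 ≡ 2.
  x = λ² - 20 - 20 = 4 - 40 ≡ 22; y = λ·(20 - 22) - 14 ≡ 11. → (22, 11)
3P: (22, 11) + (20, 14). λ = (14 - 11)/(20 - 22) ≡ 3/27 mod 29. 27⁻¹ ≡ 14 (mod 29), so λ ≡ 13.
  x = λ² - 22 - 20 = 169 - 42 ≡ 11; y = λ·(22 - 11) - 11 ≡ 16. → (11, 16)
4P: (11, 16) + (20, 14). λ = (14 - 16)/(20 - 11) ≡ 27/9 mod 29. 9⁻¹ ≡ 13 (mod 29) since 9·13 = 117 ≡ 1, so λ ≡ 3.
  x = λ² - 11 - 20 = 9 - 31 ≡ 7; y = λ·(11 - 7) - 16 ≡ 25. → (7, 25)
5P: (7, 25) + (20, 14). λ = (14 - 25)/(20 - 7) ≡ 18/13 mod 29. 13⁻¹ ≡ 9 (mod 29) since 13·9 = 117 ≡ 1, so λ ≡ 17.
  x = λ² - 7 - 20 = 289 - 27 ≡ 1; y = λ·(7 - 1) - 25 ≡ 19. → (1, 19)
6P: (1, 19) + (20, 14). λ = (14 - 19)/(20 - 1) ≡ 24/19 mod 29. 19⁻¹ ≡ 26 (mod 29), so λ ≡ 15.
  x = λ² - 1 - 20 = 225 - 21 ≡ 1; y = λ·(1 - 1) - 19 ≡ 10. → (1, 10)
7P: (1, 10) + (20, 14). λ = (14 - 10)/(20 - 1) ≡ 4/19 mod 29. 19⁻¹ ≡ 26 (mod 29), so λ ≡ 17.
  x = λ² - 1 - 20 = 289 - 21 ≡ 7; y = λ·(1 - 7) - 10 ≡ 4. → (7, 4)
8P: (7, 4) + (20, 14). λ = (14 - 4)/(20 - 7) ≡ 10/13 mod 29. 13⁻¹ ≡ 9 (mod 29) since 13·9 = 117 ≡ 1, so λ ≡ 3.
  x = λ² - 7 - 20 = 9 - 27 ≡ 11; y = λ·(7 - 11) - 4 ≡ 13. → (11, 13)
9P: (11, 13) + (20, 14). λ = (14 - 13)/(20 - 11) ≡ 1/9 mod 29. 9⁻¹ ≡ 13 (mod 29), so λ ≡ 13.
  x = λ² - 11 - 20 = 169 - 31 ≡ 22; y = λ·(11 - 22) - 13 ≡ 18. → (22, 18)
10P: (22, 18) + (20, 14). λ = (14 - 18)/(20 - 22) ≡ 25/27 mod 29. 27⁻¹ ≡ 14 (mod 29), so λ ≡ 2.
  x = λ² - 22 - 20 = 4 - 42 ≡ 20; y = λ·(22 - 20) - 18 ≡ 15. → (20, 15)
11P: (20, 15) + (20, 14): same x and y₁ ≡ -y₂, so the sum is O.
11P = O, so the order is 11.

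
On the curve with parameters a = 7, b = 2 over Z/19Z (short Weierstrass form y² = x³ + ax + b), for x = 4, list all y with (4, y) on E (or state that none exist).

none

x³ + 7x + 2 = 94 ≡ 18 (mod 19).
18 is a non-residue mod 19; no y exists.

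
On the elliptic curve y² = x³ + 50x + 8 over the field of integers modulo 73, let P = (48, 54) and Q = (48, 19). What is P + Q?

O

The two points share x = 48 and their y-coordinates satisfy 54 + 19 ≡ 0 (mod 73), so they are inverses. Their sum is O.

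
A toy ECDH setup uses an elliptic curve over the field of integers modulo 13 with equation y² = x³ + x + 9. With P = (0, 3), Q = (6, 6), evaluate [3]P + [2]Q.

First 3P:
Repeated addition: build up to 3P.
2P: tangent at (0, 3): λ = (3·0² + 1)/(2·3) ≡ 1/6. 6⁻¹ ≡ 11 (mod 13) since 6·11 = 66 ≡ 1, so λ ≡ 1·11 ≡ 11.
  x = λ² - 0 - 0 = 121 - 0 ≡ 4; y = λ·(0 - 4) - 3 ≡ 5. → (4, 5)
3P: (4, 5) + (0, 3). λ = (3 - 5)/(0 - 4) ≡ 11/9 mod 13. 9⁻¹ ≡ 3 (mod 13), so λ ≡ 7.
  x = λ² - 4 - 0 = 49 - 4 ≡ 6; y = λ·(4 - 6) - 5 ≡ 7. → (6, 7)
3P = (6, 7).
Next 2Q:
Repeated addition: build up to 2Q.
2Q: tangent at (6, 6): λ = (3·6² + 1)/(2·6) ≡ 5/12. 12⁻¹ ≡ 12 (mod 13), so λ ≡ 5·12 ≡ 8.
  x = λ² - 6 - 6 = 64 - 12 ≡ 0; y = λ·(6 - 0) - 6 ≡ 3. → (0, 3)
2Q = (0, 3).
Finally 3P + 2Q:
(6, 7) + (0, 3). λ = (3 - 7)/(0 - 6) ≡ 9/7 mod 13. 7⁻¹ ≡ 2 (mod 13), so λ ≡ 5.
  x = λ² - 6 - 0 = 25 - 6 ≡ 6; y = λ·(6 - 6) - 7 ≡ 6. → (6, 6)

(6, 6)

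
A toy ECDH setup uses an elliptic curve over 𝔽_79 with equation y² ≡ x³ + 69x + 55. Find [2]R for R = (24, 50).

tangent at (24, 50): λ = (3·24² + 69)/(2·50) ≡ 59/21. 21⁻¹ ≡ 64 (mod 79) since 21·64 = 1344 ≡ 1, so λ ≡ 59·64 ≡ 63.
  x = λ² - 24 - 24 = 3969 - 48 ≡ 50; y = λ·(24 - 50) - 50 ≡ 50. → (50, 50)

(50, 50)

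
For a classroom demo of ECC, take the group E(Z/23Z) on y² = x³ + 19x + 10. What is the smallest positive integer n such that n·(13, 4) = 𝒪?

7

2P: tangent at (13, 4): λ = (3·13² + 19)/(2·4) ≡ 20/8. 8⁻¹ ≡ 3 (mod 23) since 8·3 = 24 ≡ 1, so λ ≡ 20·3 ≡ 14.
  x = λ² - 13 - 13 = 196 - 26 ≡ 9; y = λ·(13 - 9) - 4 ≡ 6. → (9, 6)
3P: (9, 6) + (13, 4). λ = (4 - 6)/(13 - 9) ≡ 21/4 mod 23. 4⁻¹ ≡ 6 (mod 23), so λ ≡ 11.
  x = λ² - 9 - 13 = 121 - 22 ≡ 7; y = λ·(9 - 7) - 6 ≡ 16. → (7, 16)
4P: (7, 16) + (13, 4). λ = (4 - 16)/(13 - 7) ≡ 11/6 mod 23. 6⁻¹ ≡ 4 (mod 23), so λ ≡ 21.
  x = λ² - 7 - 13 = 441 - 20 ≡ 7; y = λ·(7 - 7) - 16 ≡ 7. → (7, 7)
5P: (7, 7) + (13, 4). λ = (4 - 7)/(13 - 7) ≡ 20/6 mod 23. 6⁻¹ ≡ 4 (mod 23) since 6·4 = 24 ≡ 1, so λ ≡ 11.
  x = λ² - 7 - 13 = 121 - 20 ≡ 9; y = λ·(7 - 9) - 7 ≡ 17. → (9, 17)
6P: (9, 17) + (13, 4). λ = (4 - 17)/(13 - 9) ≡ 10/4 mod 23. 4⁻¹ ≡ 6 (mod 23), so λ ≡ 14.
  x = λ² - 9 - 13 = 196 - 22 ≡ 13; y = λ·(9 - 13) - 17 ≡ 19. → (13, 19)
7P: (13, 19) + (13, 4): same x and y₁ ≡ -y₂, so the sum is 𝒪.
7P = 𝒪, so the order is 7.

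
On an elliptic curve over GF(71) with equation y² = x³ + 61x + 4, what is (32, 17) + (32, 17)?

(43, 49)

tangent at (32, 17): λ = (3·32² + 61)/(2·17) ≡ 9/34. 34⁻¹ ≡ 23 (mod 71) since 34·23 = 782 ≡ 1, so λ ≡ 9·23 ≡ 65.
  x = λ² - 32 - 32 = 4225 - 64 ≡ 43; y = λ·(32 - 43) - 17 ≡ 49. → (43, 49)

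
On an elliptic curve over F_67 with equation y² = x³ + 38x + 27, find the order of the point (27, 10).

8

2P: tangent at (27, 10): λ = (3·27² + 38)/(2·10) ≡ 14/20. 20⁻¹ ≡ 57 (mod 67) since 20·57 = 1140 ≡ 1, so λ ≡ 14·57 ≡ 61.
  x = λ² - 27 - 27 = 3721 - 54 ≡ 49; y = λ·(27 - 49) - 10 ≡ 55. → (49, 55)
3P: (49, 55) + (27, 10). λ = (10 - 55)/(27 - 49) ≡ 22/45 mod 67. 45⁻¹ ≡ 3 (mod 67), so λ ≡ 66.
  x = λ² - 49 - 27 = 4356 - 76 ≡ 59; y = λ·(49 - 59) - 55 ≡ 22. → (59, 22)
4P: (59, 22) + (27, 10). λ = (10 - 22)/(27 - 59) ≡ 55/35 mod 67. 35⁻¹ ≡ 23 (mod 67), so λ ≡ 59.
  x = λ² - 59 - 27 = 3481 - 86 ≡ 45; y = λ·(59 - 45) - 22 ≡ 0. → (45, 0)
5P: (45, 0) + (27, 10). λ = (10 - 0)/(27 - 45) ≡ 10/49 mod 67. 49⁻¹ ≡ 26 (mod 67), so λ ≡ 59.
  x = λ² - 45 - 27 = 3481 - 72 ≡ 59; y = λ·(45 - 59) - 0 ≡ 45. → (59, 45)
6P: (59, 45) + (27, 10). λ = (10 - 45)/(27 - 59) ≡ 32/35 mod 67. 35⁻¹ ≡ 23 (mod 67), so λ ≡ 66.
  x = λ² - 59 - 27 = 4356 - 86 ≡ 49; y = λ·(59 - 49) - 45 ≡ 12. → (49, 12)
7P: (49, 12) + (27, 10). λ = (10 - 12)/(27 - 49) ≡ 65/45 mod 67. 45⁻¹ ≡ 3 (mod 67), so λ ≡ 61.
  x = λ² - 49 - 27 = 3721 - 76 ≡ 27; y = λ·(49 - 27) - 12 ≡ 57. → (27, 57)
8P: (27, 57) + (27, 10): same x and y₁ ≡ -y₂, so the sum is O.
8P = O, so the order is 8.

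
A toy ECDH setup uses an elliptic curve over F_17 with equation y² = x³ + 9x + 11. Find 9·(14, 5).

(13, 8)

Write Q = (14, 5).
Double-and-add on 9 = (1001)₂. Start with Q = (14, 5) for the leading 1-bit.
double: tangent at (14, 5): λ = (3·14² + 9)/(2·5) ≡ 2/10. 10⁻¹ ≡ 12 (mod 17), so λ ≡ 2·12 ≡ 7.
  x = λ² - 14 - 14 = 49 - 28 ≡ 4; y = λ·(14 - 4) - 5 ≡ 14. → (4, 14)
double: tangent at (4, 14): λ = (3·4² + 9)/(2·14) ≡ 6/11. 11⁻¹ ≡ 14 (mod 17), so λ ≡ 6·14 ≡ 16.
  x = λ² - 4 - 4 = 256 - 8 ≡ 10; y = λ·(4 - 10) - 14 ≡ 9. → (10, 9)
double: tangent at (10, 9): λ = (3·10² + 9)/(2·9) ≡ 3/1. 1⁻¹ ≡ 1 (mod 17), so λ ≡ 3·1 ≡ 3.
  x = λ² - 10 - 10 = 9 - 20 ≡ 6; y = λ·(10 - 6) - 9 ≡ 3. → (6, 3)
add Q: (6, 3) + (14, 5). λ = (5 - 3)/(14 - 6) ≡ 2/8 mod 17. 8⁻¹ ≡ 15 (mod 17) since 8·15 = 120 ≡ 1, so λ ≡ 13.
  x = λ² - 6 - 14 = 169 - 20 ≡ 13; y = λ·(6 - 13) - 3 ≡ 8. → (13, 8)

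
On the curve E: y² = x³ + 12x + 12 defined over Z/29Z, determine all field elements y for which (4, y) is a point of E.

none

x³ + 12x + 12 = 124 ≡ 8 (mod 29).
8 is a non-residue mod 29; no y exists.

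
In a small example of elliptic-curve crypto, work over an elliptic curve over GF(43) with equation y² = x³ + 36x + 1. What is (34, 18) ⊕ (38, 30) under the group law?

(23, 15)

(34, 18) + (38, 30). λ = (30 - 18)/(38 - 34) ≡ 12/4 mod 43. 4⁻¹ ≡ 11 (mod 43) since 4·11 = 44 ≡ 1, so λ ≡ 3.
  x = λ² - 34 - 38 = 9 - 72 ≡ 23; y = λ·(34 - 23) - 18 ≡ 15. → (23, 15)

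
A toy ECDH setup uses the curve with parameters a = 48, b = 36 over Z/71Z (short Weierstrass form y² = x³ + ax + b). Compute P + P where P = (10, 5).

tangent at (10, 5): λ = (3·10² + 48)/(2·5) ≡ 64/10. 10⁻¹ ≡ 64 (mod 71), so λ ≡ 64·64 ≡ 49.
  x = λ² - 10 - 10 = 2401 - 20 ≡ 38; y = λ·(10 - 38) - 5 ≡ 43. → (38, 43)

(38, 43)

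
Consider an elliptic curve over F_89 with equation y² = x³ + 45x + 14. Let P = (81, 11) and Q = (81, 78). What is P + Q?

The two points share x = 81 and their y-coordinates satisfy 11 + 78 ≡ 0 (mod 89), so they are inverses. Their sum is ∞.

O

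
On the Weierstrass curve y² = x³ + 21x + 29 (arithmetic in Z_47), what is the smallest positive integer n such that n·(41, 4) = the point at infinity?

8

2P: tangent at (41, 4): λ = (3·41² + 21)/(2·4) ≡ 35/8. 8⁻¹ ≡ 6 (mod 47), so λ ≡ 35·6 ≡ 22.
  x = λ² - 41 - 41 = 484 - 82 ≡ 26; y = λ·(41 - 26) - 4 ≡ 44. → (26, 44)
3P: (26, 44) + (41, 4). λ = (4 - 44)/(41 - 26) ≡ 7/15 mod 47. 15⁻¹ ≡ 22 (mod 47), so λ ≡ 13.
  x = λ² - 26 - 41 = 169 - 67 ≡ 8; y = λ·(26 - 8) - 44 ≡ 2. → (8, 2)
4P: (8, 2) + (41, 4). λ = (4 - 2)/(41 - 8) ≡ 2/33 mod 47. 33⁻¹ ≡ 10 (mod 47) since 33·10 = 330 ≡ 1, so λ ≡ 20.
  x = λ² - 8 - 41 = 400 - 49 ≡ 22; y = λ·(8 - 22) - 2 ≡ 0. → (22, 0)
5P: (22, 0) + (41, 4). λ = (4 - 0)/(41 - 22) ≡ 4/19 mod 47. 19⁻¹ ≡ 5 (mod 47), so λ ≡ 20.
  x = λ² - 22 - 41 = 400 - 63 ≡ 8; y = λ·(22 - 8) - 0 ≡ 45. → (8, 45)
6P: (8, 45) + (41, 4). λ = (4 - 45)/(41 - 8) ≡ 6/33 mod 47. 33⁻¹ ≡ 10 (mod 47), so λ ≡ 13.
  x = λ² - 8 - 41 = 169 - 49 ≡ 26; y = λ·(8 - 26) - 45 ≡ 3. → (26, 3)
7P: (26, 3) + (41, 4). λ = (4 - 3)/(41 - 26) ≡ 1/15 mod 47. 15⁻¹ ≡ 22 (mod 47) since 15·22 = 330 ≡ 1, so λ ≡ 22.
  x = λ² - 26 - 41 = 484 - 67 ≡ 41; y = λ·(26 - 41) - 3 ≡ 43. → (41, 43)
8P: (41, 43) + (41, 4): same x and y₁ ≡ -y₂, so the sum is the point at infinity.
8P = the point at infinity, so the order is 8.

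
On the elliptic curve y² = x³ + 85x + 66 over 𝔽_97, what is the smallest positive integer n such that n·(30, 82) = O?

2P: tangent at (30, 82): λ = (3·30² + 85)/(2·82) ≡ 69/67. 67⁻¹ ≡ 42 (mod 97), so λ ≡ 69·42 ≡ 85.
  x = λ² - 30 - 30 = 7225 - 60 ≡ 84; y = λ·(30 - 84) - 82 ≡ 81. → (84, 81)
3P: (84, 81) + (30, 82). λ = (82 - 81)/(30 - 84) ≡ 1/43 mod 97. 43⁻¹ ≡ 88 (mod 97) since 43·88 = 3784 ≡ 1, so λ ≡ 88.
  x = λ² - 84 - 30 = 7744 - 114 ≡ 64; y = λ·(84 - 64) - 81 ≡ 30. → (64, 30)
4P: (64, 30) + (30, 82). λ = (82 - 30)/(30 - 64) ≡ 52/63 mod 97. 63⁻¹ ≡ 77 (mod 97), so λ ≡ 27.
  x = λ² - 64 - 30 = 729 - 94 ≡ 53; y = λ·(64 - 53) - 30 ≡ 73. → (53, 73)
5P: (53, 73) + (30, 82). λ = (82 - 73)/(30 - 53) ≡ 9/74 mod 97. 74⁻¹ ≡ 59 (mod 97), so λ ≡ 46.
  x = λ² - 53 - 30 = 2116 - 83 ≡ 93; y = λ·(53 - 93) - 73 ≡ 27. → (93, 27)
6P: (93, 27) + (30, 82). λ = (82 - 27)/(30 - 93) ≡ 55/34 mod 97. 34⁻¹ ≡ 20 (mod 97) since 34·20 = 680 ≡ 1, so λ ≡ 33.
  x = λ² - 93 - 30 = 1089 - 123 ≡ 93; y = λ·(93 - 93) - 27 ≡ 70. → (93, 70)
7P: (93, 70) + (30, 82). λ = (82 - 70)/(30 - 93) ≡ 12/34 mod 97. 34⁻¹ ≡ 20 (mod 97), so λ ≡ 46.
  x = λ² - 93 - 30 = 2116 - 123 ≡ 53; y = λ·(93 - 53) - 70 ≡ 24. → (53, 24)
8P: (53, 24) + (30, 82). λ = (82 - 24)/(30 - 53) ≡ 58/74 mod 97. 74⁻¹ ≡ 59 (mod 97), so λ ≡ 27.
  x = λ² - 53 - 30 = 729 - 83 ≡ 64; y = λ·(53 - 64) - 24 ≡ 67. → (64, 67)
9P: (64, 67) + (30, 82). λ = (82 - 67)/(30 - 64) ≡ 15/63 mod 97. 63⁻¹ ≡ 77 (mod 97), so λ ≡ 88.
  x = λ² - 64 - 30 = 7744 - 94 ≡ 84; y = λ·(64 - 84) - 67 ≡ 16. → (84, 16)
10P: (84, 16) + (30, 82). λ = (82 - 16)/(30 - 84) ≡ 66/43 mod 97. 43⁻¹ ≡ 88 (mod 97), so λ ≡ 85.
  x = λ² - 84 - 30 = 7225 - 114 ≡ 30; y = λ·(84 - 30) - 16 ≡ 15. → (30, 15)
11P: (30, 15) + (30, 82): same x and y₁ ≡ -y₂, so the sum is O.
11P = O, so the order is 11.

11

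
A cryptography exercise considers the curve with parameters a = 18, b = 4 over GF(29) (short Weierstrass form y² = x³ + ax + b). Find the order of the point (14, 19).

2P: tangent at (14, 19): λ = (3·14² + 18)/(2·19) ≡ 26/9. 9⁻¹ ≡ 13 (mod 29) since 9·13 = 117 ≡ 1, so λ ≡ 26·13 ≡ 19.
  x = λ² - 14 - 14 = 361 - 28 ≡ 14; y = λ·(14 - 14) - 19 ≡ 10. → (14, 10)
3P: (14, 10) + (14, 19): same x and y₁ ≡ -y₂, so the sum is 𝒪.
3P = 𝒪, so the order is 3.

3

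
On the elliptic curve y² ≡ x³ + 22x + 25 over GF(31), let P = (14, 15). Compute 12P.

(13, 11)

Repeated addition: build up to 12P.
2P: tangent at (14, 15): λ = (3·14² + 22)/(2·15) ≡ 21/30. 30⁻¹ ≡ 30 (mod 31), so λ ≡ 21·30 ≡ 10.
  x = λ² - 14 - 14 = 100 - 28 ≡ 10; y = λ·(14 - 10) - 15 ≡ 25. → (10, 25)
3P: (10, 25) + (14, 15). λ = (15 - 25)/(14 - 10) ≡ 21/4 mod 31. 4⁻¹ ≡ 8 (mod 31), so λ ≡ 13.
  x = λ² - 10 - 14 = 169 - 24 ≡ 21; y = λ·(10 - 21) - 25 ≡ 18. → (21, 18)
4P: (21, 18) + (14, 15). λ = (15 - 18)/(14 - 21) ≡ 28/24 mod 31. 24⁻¹ ≡ 22 (mod 31) since 24·22 = 528 ≡ 1, so λ ≡ 27.
  x = λ² - 21 - 14 = 729 - 35 ≡ 12; y = λ·(21 - 12) - 18 ≡ 8. → (12, 8)
5P: (12, 8) + (14, 15). λ = (15 - 8)/(14 - 12) ≡ 7/2 mod 31. 2⁻¹ ≡ 16 (mod 31) since 2·16 = 32 ≡ 1, so λ ≡ 19.
  x = λ² - 12 - 14 = 361 - 26 ≡ 25; y = λ·(12 - 25) - 8 ≡ 24. → (25, 24)
6P: (25, 24) + (14, 15). λ = (15 - 24)/(14 - 25) ≡ 22/20 mod 31. 20⁻¹ ≡ 14 (mod 31) since 20·14 = 280 ≡ 1, so λ ≡ 29.
  x = λ² - 25 - 14 = 841 - 39 ≡ 27; y = λ·(25 - 27) - 24 ≡ 11. → (27, 11)
7P: (27, 11) + (14, 15). λ = (15 - 11)/(14 - 27) ≡ 4/18 mod 31. 18⁻¹ ≡ 19 (mod 31) since 18·19 = 342 ≡ 1, so λ ≡ 14.
  x = λ² - 27 - 14 = 196 - 41 ≡ 0; y = λ·(27 - 0) - 11 ≡ 26. → (0, 26)
8P: (0, 26) + (14, 15). λ = (15 - 26)/(14 - 0) ≡ 20/14 mod 31. 14⁻¹ ≡ 20 (mod 31) since 14·20 = 280 ≡ 1, so λ ≡ 28.
  x = λ² - 0 - 14 = 784 - 14 ≡ 26; y = λ·(0 - 26) - 26 ≡ 21. → (26, 21)
9P: (26, 21) + (14, 15). λ = (15 - 21)/(14 - 26) ≡ 25/19 mod 31. 19⁻¹ ≡ 18 (mod 31) since 19·18 = 342 ≡ 1, so λ ≡ 16.
  x = λ² - 26 - 14 = 256 - 40 ≡ 30; y = λ·(26 - 30) - 21 ≡ 8. → (30, 8)
10P: (30, 8) + (14, 15). λ = (15 - 8)/(14 - 30) ≡ 7/15 mod 31. 15⁻¹ ≡ 29 (mod 31) since 15·29 = 435 ≡ 1, so λ ≡ 17.
  x = λ² - 30 - 14 = 289 - 44 ≡ 28; y = λ·(30 - 28) - 8 ≡ 26. → (28, 26)
11P: (28, 26) + (14, 15). λ = (15 - 26)/(14 - 28) ≡ 20/17 mod 31. 17⁻¹ ≡ 11 (mod 31), so λ ≡ 3.
  x = λ² - 28 - 14 = 9 - 42 ≡ 29; y = λ·(28 - 29) - 26 ≡ 2. → (29, 2)
12P: (29, 2) + (14, 15). λ = (15 - 2)/(14 - 29) ≡ 13/16 mod 31. 16⁻¹ ≡ 2 (mod 31) since 16·2 = 32 ≡ 1, so λ ≡ 26.
  x = λ² - 29 - 14 = 676 - 43 ≡ 13; y = λ·(29 - 13) - 2 ≡ 11. → (13, 11)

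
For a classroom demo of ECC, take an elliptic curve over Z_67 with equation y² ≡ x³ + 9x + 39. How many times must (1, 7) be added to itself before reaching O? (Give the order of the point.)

5

2P: tangent at (1, 7): λ = (3·1² + 9)/(2·7) ≡ 12/14. 14⁻¹ ≡ 24 (mod 67) since 14·24 = 336 ≡ 1, so λ ≡ 12·24 ≡ 20.
  x = λ² - 1 - 1 = 400 - 2 ≡ 63; y = λ·(1 - 63) - 7 ≡ 26. → (63, 26)
3P: (63, 26) + (1, 7). λ = (7 - 26)/(1 - 63) ≡ 48/5 mod 67. 5⁻¹ ≡ 27 (mod 67), so λ ≡ 23.
  x = λ² - 63 - 1 = 529 - 64 ≡ 63; y = λ·(63 - 63) - 26 ≡ 41. → (63, 41)
4P: (63, 41) + (1, 7). λ = (7 - 41)/(1 - 63) ≡ 33/5 mod 67. 5⁻¹ ≡ 27 (mod 67), so λ ≡ 20.
  x = λ² - 63 - 1 = 400 - 64 ≡ 1; y = λ·(63 - 1) - 41 ≡ 60. → (1, 60)
5P: (1, 60) + (1, 7): same x and y₁ ≡ -y₂, so the sum is O.
5P = O, so the order is 5.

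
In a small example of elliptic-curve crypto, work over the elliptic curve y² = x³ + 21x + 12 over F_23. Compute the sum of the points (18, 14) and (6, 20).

(18, 14) + (6, 20). λ = (20 - 14)/(6 - 18) ≡ 6/11 mod 23. 11⁻¹ ≡ 21 (mod 23) since 11·21 = 231 ≡ 1, so λ ≡ 11.
  x = λ² - 18 - 6 = 121 - 24 ≡ 5; y = λ·(18 - 5) - 14 ≡ 14. → (5, 14)

(5, 14)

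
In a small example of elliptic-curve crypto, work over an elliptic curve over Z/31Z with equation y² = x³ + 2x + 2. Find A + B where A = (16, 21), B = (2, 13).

(7, 24)

(16, 21) + (2, 13). λ = (13 - 21)/(2 - 16) ≡ 23/17 mod 31. 17⁻¹ ≡ 11 (mod 31), so λ ≡ 5.
  x = λ² - 16 - 2 = 25 - 18 ≡ 7; y = λ·(16 - 7) - 21 ≡ 24. → (7, 24)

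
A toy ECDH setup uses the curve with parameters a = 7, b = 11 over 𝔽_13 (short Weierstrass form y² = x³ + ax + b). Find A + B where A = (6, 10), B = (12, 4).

(9, 6)

(6, 10) + (12, 4). λ = (4 - 10)/(12 - 6) ≡ 7/6 mod 13. 6⁻¹ ≡ 11 (mod 13), so λ ≡ 12.
  x = λ² - 6 - 12 = 144 - 18 ≡ 9; y = λ·(6 - 9) - 10 ≡ 6. → (9, 6)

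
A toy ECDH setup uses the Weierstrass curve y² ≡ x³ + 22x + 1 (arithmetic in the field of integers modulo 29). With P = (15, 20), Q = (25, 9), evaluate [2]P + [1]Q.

First 2P:
Repeated addition: build up to 2P.
2P: tangent at (15, 20): λ = (3·15² + 22)/(2·20) ≡ 1/11. 11⁻¹ ≡ 8 (mod 29), so λ ≡ 1·8 ≡ 8.
  x = λ² - 15 - 15 = 64 - 30 ≡ 5; y = λ·(15 - 5) - 20 ≡ 2. → (5, 2)
2P = (5, 2).
Finally 2P + Q:
(5, 2) + (25, 9). λ = (9 - 2)/(25 - 5) ≡ 7/20 mod 29. 20⁻¹ ≡ 16 (mod 29), so λ ≡ 25.
  x = λ² - 5 - 25 = 625 - 30 ≡ 15; y = λ·(5 - 15) - 2 ≡ 9. → (15, 9)

(15, 9)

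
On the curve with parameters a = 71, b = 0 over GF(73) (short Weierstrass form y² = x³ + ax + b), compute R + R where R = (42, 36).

tangent at (42, 36): λ = (3·42² + 71)/(2·36) ≡ 34/72. 72⁻¹ ≡ 72 (mod 73), so λ ≡ 34·72 ≡ 39.
  x = λ² - 42 - 42 = 1521 - 84 ≡ 50; y = λ·(42 - 50) - 36 ≡ 17. → (50, 17)

(50, 17)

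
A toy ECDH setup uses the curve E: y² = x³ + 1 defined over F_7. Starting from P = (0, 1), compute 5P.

Double-and-add on 5 = (101)₂. Start with P = (0, 1) for the leading 1-bit.
double: tangent at (0, 1): λ = (3·0² + 0)/(2·1) ≡ 0/2. 2⁻¹ ≡ 4 (mod 7) since 2·4 = 8 ≡ 1, so λ ≡ 0·4 ≡ 0.
  x = λ² - 0 - 0 = 0 - 0 ≡ 0; y = λ·(0 - 0) - 1 ≡ 6. → (0, 6)
double: tangent at (0, 6): λ = (3·0² + 0)/(2·6) ≡ 0/5. 5⁻¹ ≡ 3 (mod 7) since 5·3 = 15 ≡ 1, so λ ≡ 0·3 ≡ 0.
  x = λ² - 0 - 0 = 0 - 0 ≡ 0; y = λ·(0 - 0) - 6 ≡ 1. → (0, 1)
add P: tangent at (0, 1): λ = (3·0² + 0)/(2·1) ≡ 0/2. 2⁻¹ ≡ 4 (mod 7), so λ ≡ 0·4 ≡ 0.
  x = λ² - 0 - 0 = 0 - 0 ≡ 0; y = λ·(0 - 0) - 1 ≡ 6. → (0, 6)

(0, 6)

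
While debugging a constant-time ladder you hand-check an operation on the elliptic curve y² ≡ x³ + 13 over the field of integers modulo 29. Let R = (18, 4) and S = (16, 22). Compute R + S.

(18, 4) + (16, 22). λ = (22 - 4)/(16 - 18) ≡ 18/27 mod 29. 27⁻¹ ≡ 14 (mod 29), so λ ≡ 20.
  x = λ² - 18 - 16 = 400 - 34 ≡ 18; y = λ·(18 - 18) - 4 ≡ 25. → (18, 25)

(18, 25)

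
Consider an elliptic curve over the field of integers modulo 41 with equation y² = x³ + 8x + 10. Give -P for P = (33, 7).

-(33, 7) = (33, -7 mod 41) = (33, 34).

(33, 34)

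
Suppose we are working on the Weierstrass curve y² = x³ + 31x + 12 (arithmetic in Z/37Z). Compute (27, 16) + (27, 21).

The two points share x = 27 and their y-coordinates satisfy 16 + 21 ≡ 0 (mod 37), so they are inverses. Their sum is ∞.

O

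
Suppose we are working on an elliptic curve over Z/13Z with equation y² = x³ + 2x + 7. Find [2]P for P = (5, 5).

tangent at (5, 5): λ = (3·5² + 2)/(2·5) ≡ 12/10. 10⁻¹ ≡ 4 (mod 13), so λ ≡ 12·4 ≡ 9.
  x = λ² - 5 - 5 = 81 - 10 ≡ 6; y = λ·(5 - 6) - 5 ≡ 12. → (6, 12)

(6, 12)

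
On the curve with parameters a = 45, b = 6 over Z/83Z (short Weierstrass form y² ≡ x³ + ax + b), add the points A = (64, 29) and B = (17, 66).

(64, 29) + (17, 66). λ = (66 - 29)/(17 - 64) ≡ 37/36 mod 83. 36⁻¹ ≡ 30 (mod 83) since 36·30 = 1080 ≡ 1, so λ ≡ 31.
  x = λ² - 64 - 17 = 961 - 81 ≡ 50; y = λ·(64 - 50) - 29 ≡ 73. → (50, 73)

(50, 73)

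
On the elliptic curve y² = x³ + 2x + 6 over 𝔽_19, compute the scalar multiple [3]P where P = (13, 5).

(6, 14)

Repeated addition: build up to 3P.
2P: tangent at (13, 5): λ = (3·13² + 2)/(2·5) ≡ 15/10. 10⁻¹ ≡ 2 (mod 19), so λ ≡ 15·2 ≡ 11.
  x = λ² - 13 - 13 = 121 - 26 ≡ 0; y = λ·(13 - 0) - 5 ≡ 5. → (0, 5)
3P: (0, 5) + (13, 5). λ = (5 - 5)/(13 - 0) ≡ 0/13 mod 19. 13⁻¹ ≡ 3 (mod 19), so λ ≡ 0.
  x = λ² - 0 - 13 = 0 - 13 ≡ 6; y = λ·(0 - 6) - 5 ≡ 14. → (6, 14)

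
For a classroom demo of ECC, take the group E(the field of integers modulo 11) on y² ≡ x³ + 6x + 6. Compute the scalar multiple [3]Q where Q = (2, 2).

(6, 4)

Repeated addition: build up to 3Q.
2Q: tangent at (2, 2): λ = (3·2² + 6)/(2·2) ≡ 7/4. 4⁻¹ ≡ 3 (mod 11), so λ ≡ 7·3 ≡ 10.
  x = λ² - 2 - 2 = 100 - 4 ≡ 8; y = λ·(2 - 8) - 2 ≡ 4. → (8, 4)
3Q: (8, 4) + (2, 2). λ = (2 - 4)/(2 - 8) ≡ 9/5 mod 11. 5⁻¹ ≡ 9 (mod 11) since 5·9 = 45 ≡ 1, so λ ≡ 4.
  x = λ² - 8 - 2 = 16 - 10 ≡ 6; y = λ·(8 - 6) - 4 ≡ 4. → (6, 4)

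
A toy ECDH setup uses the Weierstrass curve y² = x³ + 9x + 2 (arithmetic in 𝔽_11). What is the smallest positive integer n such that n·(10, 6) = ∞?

5

2P: tangent at (10, 6): λ = (3·10² + 9)/(2·6) ≡ 1/1. 1⁻¹ ≡ 1 (mod 11) since 1·1 = 1 ≡ 1, so λ ≡ 1·1 ≡ 1.
  x = λ² - 10 - 10 = 1 - 20 ≡ 3; y = λ·(10 - 3) - 6 ≡ 1. → (3, 1)
3P: (3, 1) + (10, 6). λ = (6 - 1)/(10 - 3) ≡ 5/7 mod 11. 7⁻¹ ≡ 8 (mod 11), so λ ≡ 7.
  x = λ² - 3 - 10 = 49 - 13 ≡ 3; y = λ·(3 - 3) - 1 ≡ 10. → (3, 10)
4P: (3, 10) + (10, 6). λ = (6 - 10)/(10 - 3) ≡ 7/7 mod 11. 7⁻¹ ≡ 8 (mod 11), so λ ≡ 1.
  x = λ² - 3 - 10 = 1 - 13 ≡ 10; y = λ·(3 - 10) - 10 ≡ 5. → (10, 5)
5P: (10, 5) + (10, 6): same x and y₁ ≡ -y₂, so the sum is ∞.
5P = ∞, so the order is 5.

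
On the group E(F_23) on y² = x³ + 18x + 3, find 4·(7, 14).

(2, 1)

Write Q = (7, 14).
Double-and-add on 4 = (100)₂. Start with Q = (7, 14) for the leading 1-bit.
double: tangent at (7, 14): λ = (3·7² + 18)/(2·14) ≡ 4/5. 5⁻¹ ≡ 14 (mod 23), so λ ≡ 4·14 ≡ 10.
  x = λ² - 7 - 7 = 100 - 14 ≡ 17; y = λ·(7 - 17) - 14 ≡ 1. → (17, 1)
double: tangent at (17, 1): λ = (3·17² + 18)/(2·1) ≡ 11/2. 2⁻¹ ≡ 12 (mod 23), so λ ≡ 11·12 ≡ 17.
  x = λ² - 17 - 17 = 289 - 34 ≡ 2; y = λ·(17 - 2) - 1 ≡ 1. → (2, 1)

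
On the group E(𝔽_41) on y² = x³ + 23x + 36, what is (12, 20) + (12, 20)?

(33, 23)

tangent at (12, 20): λ = (3·12² + 23)/(2·20) ≡ 4/40. 40⁻¹ ≡ 40 (mod 41) since 40·40 = 1600 ≡ 1, so λ ≡ 4·40 ≡ 37.
  x = λ² - 12 - 12 = 1369 - 24 ≡ 33; y = λ·(12 - 33) - 20 ≡ 23. → (33, 23)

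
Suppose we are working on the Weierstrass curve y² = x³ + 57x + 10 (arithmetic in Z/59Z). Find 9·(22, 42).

Write Q = (22, 42).
Repeated addition: build up to 9Q.
2Q: tangent at (22, 42): λ = (3·22² + 57)/(2·42) ≡ 34/25. 25⁻¹ ≡ 26 (mod 59) since 25·26 = 650 ≡ 1, so λ ≡ 34·26 ≡ 58.
  x = λ² - 22 - 22 = 3364 - 44 ≡ 16; y = λ·(22 - 16) - 42 ≡ 11. → (16, 11)
3Q: (16, 11) + (22, 42). λ = (42 - 11)/(22 - 16) ≡ 31/6 mod 59. 6⁻¹ ≡ 10 (mod 59) since 6·10 = 60 ≡ 1, so λ ≡ 15.
  x = λ² - 16 - 22 = 225 - 38 ≡ 10; y = λ·(16 - 10) - 11 ≡ 20. → (10, 20)
4Q: (10, 20) + (22, 42). λ = (42 - 20)/(22 - 10) ≡ 22/12 mod 59. 12⁻¹ ≡ 5 (mod 59) since 12·5 = 60 ≡ 1, so λ ≡ 51.
  x = λ² - 10 - 22 = 2601 - 32 ≡ 32; y = λ·(10 - 32) - 20 ≡ 38. → (32, 38)
5Q: (32, 38) + (22, 42). λ = (42 - 38)/(22 - 32) ≡ 4/49 mod 59. 49⁻¹ ≡ 53 (mod 59), so λ ≡ 35.
  x = λ² - 32 - 22 = 1225 - 54 ≡ 50; y = λ·(32 - 50) - 38 ≡ 40. → (50, 40)
6Q: (50, 40) + (22, 42). λ = (42 - 40)/(22 - 50) ≡ 2/31 mod 59. 31⁻¹ ≡ 40 (mod 59) since 31·40 = 1240 ≡ 1, so λ ≡ 21.
  x = λ² - 50 - 22 = 441 - 72 ≡ 15; y = λ·(50 - 15) - 40 ≡ 46. → (15, 46)
7Q: (15, 46) + (22, 42). λ = (42 - 46)/(22 - 15) ≡ 55/7 mod 59. 7⁻¹ ≡ 17 (mod 59), so λ ≡ 50.
  x = λ² - 15 - 22 = 2500 - 37 ≡ 44; y = λ·(15 - 44) - 46 ≡ 38. → (44, 38)
8Q: (44, 38) + (22, 42). λ = (42 - 38)/(22 - 44) ≡ 4/37 mod 59. 37⁻¹ ≡ 8 (mod 59), so λ ≡ 32.
  x = λ² - 44 - 22 = 1024 - 66 ≡ 14; y = λ·(44 - 14) - 38 ≡ 37. → (14, 37)
9Q: (14, 37) + (22, 42). λ = (42 - 37)/(22 - 14) ≡ 5/8 mod 59. 8⁻¹ ≡ 37 (mod 59) since 8·37 = 296 ≡ 1, so λ ≡ 8.
  x = λ² - 14 - 22 = 64 - 36 ≡ 28; y = λ·(14 - 28) - 37 ≡ 28. → (28, 28)

(28, 28)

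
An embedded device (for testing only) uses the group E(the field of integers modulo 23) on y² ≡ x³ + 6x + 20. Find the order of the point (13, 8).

4

2P: tangent at (13, 8): λ = (3·13² + 6)/(2·8) ≡ 7/16. 16⁻¹ ≡ 13 (mod 23) since 16·13 = 208 ≡ 1, so λ ≡ 7·13 ≡ 22.
  x = λ² - 13 - 13 = 484 - 26 ≡ 21; y = λ·(13 - 21) - 8 ≡ 0. → (21, 0)
3P: (21, 0) + (13, 8). λ = (8 - 0)/(13 - 21) ≡ 8/15 mod 23. 15⁻¹ ≡ 20 (mod 23), so λ ≡ 22.
  x = λ² - 21 - 13 = 484 - 34 ≡ 13; y = λ·(21 - 13) - 0 ≡ 15. → (13, 15)
4P: (13, 15) + (13, 8): same x and y₁ ≡ -y₂, so the sum is ∞.
4P = ∞, so the order is 4.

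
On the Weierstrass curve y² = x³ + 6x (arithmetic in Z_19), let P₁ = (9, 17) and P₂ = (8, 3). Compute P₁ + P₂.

(8, 16)

(9, 17) + (8, 3). λ = (3 - 17)/(8 - 9) ≡ 5/18 mod 19. 18⁻¹ ≡ 18 (mod 19), so λ ≡ 14.
  x = λ² - 9 - 8 = 196 - 17 ≡ 8; y = λ·(9 - 8) - 17 ≡ 16. → (8, 16)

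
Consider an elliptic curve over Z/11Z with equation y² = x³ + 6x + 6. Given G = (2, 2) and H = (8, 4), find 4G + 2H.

(2, 2)

First 4G:
Double-and-add on 4 = (100)₂. Start with G = (2, 2) for the leading 1-bit.
double: tangent at (2, 2): λ = (3·2² + 6)/(2·2) ≡ 7/4. 4⁻¹ ≡ 3 (mod 11), so λ ≡ 7·3 ≡ 10.
  x = λ² - 2 - 2 = 100 - 4 ≡ 8; y = λ·(2 - 8) - 2 ≡ 4. → (8, 4)
double: tangent at (8, 4): λ = (3·8² + 6)/(2·4) ≡ 0/8. 8⁻¹ ≡ 7 (mod 11), so λ ≡ 0·7 ≡ 0.
  x = λ² - 8 - 8 = 0 - 16 ≡ 6; y = λ·(8 - 6) - 4 ≡ 7. → (6, 7)
4G = (6, 7).
Next 2H:
Repeated addition: build up to 2H.
2H: tangent at (8, 4): λ = (3·8² + 6)/(2·4) ≡ 0/8. 8⁻¹ ≡ 7 (mod 11), so λ ≡ 0·7 ≡ 0.
  x = λ² - 8 - 8 = 0 - 16 ≡ 6; y = λ·(8 - 6) - 4 ≡ 7. → (6, 7)
2H = (6, 7).
Finally 4G + 2H:
tangent at (6, 7): λ = (3·6² + 6)/(2·7) ≡ 4/3. 3⁻¹ ≡ 4 (mod 11), so λ ≡ 4·4 ≡ 5.
  x = λ² - 6 - 6 = 25 - 12 ≡ 2; y = λ·(6 - 2) - 7 ≡ 2. → (2, 2)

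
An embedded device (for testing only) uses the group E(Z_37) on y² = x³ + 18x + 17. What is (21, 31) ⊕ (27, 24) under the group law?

(14, 4)

(21, 31) + (27, 24). λ = (24 - 31)/(27 - 21) ≡ 30/6 mod 37. 6⁻¹ ≡ 31 (mod 37), so λ ≡ 5.
  x = λ² - 21 - 27 = 25 - 48 ≡ 14; y = λ·(21 - 14) - 31 ≡ 4. → (14, 4)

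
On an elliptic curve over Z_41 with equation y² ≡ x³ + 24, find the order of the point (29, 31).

7

2P: tangent at (29, 31): λ = (3·29² + 0)/(2·31) ≡ 22/21. 21⁻¹ ≡ 2 (mod 41) since 21·2 = 42 ≡ 1, so λ ≡ 22·2 ≡ 3.
  x = λ² - 29 - 29 = 9 - 58 ≡ 33; y = λ·(29 - 33) - 31 ≡ 39. → (33, 39)
3P: (33, 39) + (29, 31). λ = (31 - 39)/(29 - 33) ≡ 33/37 mod 41. 37⁻¹ ≡ 10 (mod 41) since 37·10 = 370 ≡ 1, so λ ≡ 2.
  x = λ² - 33 - 29 = 4 - 62 ≡ 24; y = λ·(33 - 24) - 39 ≡ 20. → (24, 20)
4P: (24, 20) + (29, 31). λ = (31 - 20)/(29 - 24) ≡ 11/5 mod 41. 5⁻¹ ≡ 33 (mod 41), so λ ≡ 35.
  x = λ² - 24 - 29 = 1225 - 53 ≡ 24; y = λ·(24 - 24) - 20 ≡ 21. → (24, 21)
5P: (24, 21) + (29, 31). λ = (31 - 21)/(29 - 24) ≡ 10/5 mod 41. 5⁻¹ ≡ 33 (mod 41), so λ ≡ 2.
  x = λ² - 24 - 29 = 4 - 53 ≡ 33; y = λ·(24 - 33) - 21 ≡ 2. → (33, 2)
6P: (33, 2) + (29, 31). λ = (31 - 2)/(29 - 33) ≡ 29/37 mod 41. 37⁻¹ ≡ 10 (mod 41) since 37·10 = 370 ≡ 1, so λ ≡ 3.
  x = λ² - 33 - 29 = 9 - 62 ≡ 29; y = λ·(33 - 29) - 2 ≡ 10. → (29, 10)
7P: (29, 10) + (29, 31): same x and y₁ ≡ -y₂, so the sum is ∞.
7P = ∞, so the order is 7.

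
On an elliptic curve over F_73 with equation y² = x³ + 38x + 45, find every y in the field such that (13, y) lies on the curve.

x³ + 38x + 45 = 2736 ≡ 35 (mod 73).
Square roots of 35 mod 73: 20 and 53 (since 20² = 400 ≡ 35).

20, 53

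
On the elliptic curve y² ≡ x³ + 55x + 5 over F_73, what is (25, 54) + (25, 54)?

(32, 71)

tangent at (25, 54): λ = (3·25² + 55)/(2·54) ≡ 32/35. 35⁻¹ ≡ 48 (mod 73), so λ ≡ 32·48 ≡ 3.
  x = λ² - 25 - 25 = 9 - 50 ≡ 32; y = λ·(25 - 32) - 54 ≡ 71. → (32, 71)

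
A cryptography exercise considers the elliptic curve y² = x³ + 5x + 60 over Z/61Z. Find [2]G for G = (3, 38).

(30, 2)

tangent at (3, 38): λ = (3·3² + 5)/(2·38) ≡ 32/15. 15⁻¹ ≡ 57 (mod 61), so λ ≡ 32·57 ≡ 55.
  x = λ² - 3 - 3 = 3025 - 6 ≡ 30; y = λ·(3 - 30) - 38 ≡ 2. → (30, 2)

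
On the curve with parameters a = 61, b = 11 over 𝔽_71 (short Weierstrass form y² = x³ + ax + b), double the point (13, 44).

tangent at (13, 44): λ = (3·13² + 61)/(2·44) ≡ 0/17. 17⁻¹ ≡ 46 (mod 71), so λ ≡ 0·46 ≡ 0.
  x = λ² - 13 - 13 = 0 - 26 ≡ 45; y = λ·(13 - 45) - 44 ≡ 27. → (45, 27)

(45, 27)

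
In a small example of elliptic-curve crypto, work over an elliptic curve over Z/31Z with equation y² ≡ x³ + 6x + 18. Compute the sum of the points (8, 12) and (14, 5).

(25, 13)

(8, 12) + (14, 5). λ = (5 - 12)/(14 - 8) ≡ 24/6 mod 31. 6⁻¹ ≡ 26 (mod 31) since 6·26 = 156 ≡ 1, so λ ≡ 4.
  x = λ² - 8 - 14 = 16 - 22 ≡ 25; y = λ·(8 - 25) - 12 ≡ 13. → (25, 13)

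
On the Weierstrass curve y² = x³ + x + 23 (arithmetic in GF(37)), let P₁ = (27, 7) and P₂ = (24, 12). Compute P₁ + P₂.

(27, 7) + (24, 12). λ = (12 - 7)/(24 - 27) ≡ 5/34 mod 37. 34⁻¹ ≡ 12 (mod 37), so λ ≡ 23.
  x = λ² - 27 - 24 = 529 - 51 ≡ 34; y = λ·(27 - 34) - 7 ≡ 17. → (34, 17)

(34, 17)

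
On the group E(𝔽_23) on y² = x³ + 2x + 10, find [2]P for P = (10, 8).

tangent at (10, 8): λ = (3·10² + 2)/(2·8) ≡ 3/16. 16⁻¹ ≡ 13 (mod 23), so λ ≡ 3·13 ≡ 16.
  x = λ² - 10 - 10 = 256 - 20 ≡ 6; y = λ·(10 - 6) - 8 ≡ 10. → (6, 10)

(6, 10)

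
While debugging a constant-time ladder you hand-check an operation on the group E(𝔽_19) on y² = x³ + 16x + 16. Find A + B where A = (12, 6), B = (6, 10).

(12, 13)

(12, 6) + (6, 10). λ = (10 - 6)/(6 - 12) ≡ 4/13 mod 19. 13⁻¹ ≡ 3 (mod 19) since 13·3 = 39 ≡ 1, so λ ≡ 12.
  x = λ² - 12 - 6 = 144 - 18 ≡ 12; y = λ·(12 - 12) - 6 ≡ 13. → (12, 13)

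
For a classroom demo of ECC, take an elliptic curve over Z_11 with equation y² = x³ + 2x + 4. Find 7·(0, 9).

Write Q = (0, 9).
Double-and-add on 7 = (111)₂. Start with Q = (0, 9) for the leading 1-bit.
double: tangent at (0, 9): λ = (3·0² + 2)/(2·9) ≡ 2/7. 7⁻¹ ≡ 8 (mod 11) since 7·8 = 56 ≡ 1, so λ ≡ 2·8 ≡ 5.
  x = λ² - 0 - 0 = 25 - 0 ≡ 3; y = λ·(0 - 3) - 9 ≡ 9. → (3, 9)
add Q: (3, 9) + (0, 9). λ = (9 - 9)/(0 - 3) ≡ 0/8 mod 11. 8⁻¹ ≡ 7 (mod 11) since 8·7 = 56 ≡ 1, so λ ≡ 0.
  x = λ² - 3 - 0 = 0 - 3 ≡ 8; y = λ·(3 - 8) - 9 ≡ 2. → (8, 2)
double: tangent at (8, 2): λ = (3·8² + 2)/(2·2) ≡ 7/4. 4⁻¹ ≡ 3 (mod 11), so λ ≡ 7·3 ≡ 10.
  x = λ² - 8 - 8 = 100 - 16 ≡ 7; y = λ·(8 - 7) - 2 ≡ 8. → (7, 8)
add Q: (7, 8) + (0, 9). λ = (9 - 8)/(0 - 7) ≡ 1/4 mod 11. 4⁻¹ ≡ 3 (mod 11), so λ ≡ 3.
  x = λ² - 7 - 0 = 9 - 7 ≡ 2; y = λ·(7 - 2) - 8 ≡ 7. → (2, 7)

(2, 7)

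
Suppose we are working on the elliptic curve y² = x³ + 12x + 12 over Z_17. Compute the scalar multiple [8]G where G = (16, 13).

(16, 13)

Repeated addition: build up to 8G.
2G: tangent at (16, 13): λ = (3·16² + 12)/(2·13) ≡ 15/9. 9⁻¹ ≡ 2 (mod 17), so λ ≡ 15·2 ≡ 13.
  x = λ² - 16 - 16 = 169 - 32 ≡ 1; y = λ·(16 - 1) - 13 ≡ 12. → (1, 12)
3G: (1, 12) + (16, 13). λ = (13 - 12)/(16 - 1) ≡ 1/15 mod 17. 15⁻¹ ≡ 8 (mod 17), so λ ≡ 8.
  x = λ² - 1 - 16 = 64 - 17 ≡ 13; y = λ·(1 - 13) - 12 ≡ 11. → (13, 11)
4G: (13, 11) + (16, 13). λ = (13 - 11)/(16 - 13) ≡ 2/3 mod 17. 3⁻¹ ≡ 6 (mod 17) since 3·6 = 18 ≡ 1, so λ ≡ 12.
  x = λ² - 13 - 16 = 144 - 29 ≡ 13; y = λ·(13 - 13) - 11 ≡ 6. → (13, 6)
5G: (13, 6) + (16, 13). λ = (13 - 6)/(16 - 13) ≡ 7/3 mod 17. 3⁻¹ ≡ 6 (mod 17), so λ ≡ 8.
  x = λ² - 13 - 16 = 64 - 29 ≡ 1; y = λ·(13 - 1) - 6 ≡ 5. → (1, 5)
6G: (1, 5) + (16, 13). λ = (13 - 5)/(16 - 1) ≡ 8/15 mod 17. 15⁻¹ ≡ 8 (mod 17) since 15·8 = 120 ≡ 1, so λ ≡ 13.
  x = λ² - 1 - 16 = 169 - 17 ≡ 16; y = λ·(1 - 16) - 5 ≡ 4. → (16, 4)
7G: (16, 4) + (16, 13): same x and y₁ ≡ -y₂, so the sum is the point at infinity.
8G: the point at infinity + (16, 13) = (16, 13) (identity).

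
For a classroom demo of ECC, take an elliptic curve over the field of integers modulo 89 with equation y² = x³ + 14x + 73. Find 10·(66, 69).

Write Q = (66, 69).
Double-and-add on 10 = (1010)₂. Start with Q = (66, 69) for the leading 1-bit.
double: tangent at (66, 69): λ = (3·66² + 14)/(2·69) ≡ 88/49. 49⁻¹ ≡ 20 (mod 89), so λ ≡ 88·20 ≡ 69.
  x = λ² - 66 - 66 = 4761 - 132 ≡ 1; y = λ·(66 - 1) - 69 ≡ 55. → (1, 55)
double: tangent at (1, 55): λ = (3·1² + 14)/(2·55) ≡ 17/21. 21⁻¹ ≡ 17 (mod 89) since 21·17 = 357 ≡ 1, so λ ≡ 17·17 ≡ 22.
  x = λ² - 1 - 1 = 484 - 2 ≡ 37; y = λ·(1 - 37) - 55 ≡ 43. → (37, 43)
add Q: (37, 43) + (66, 69). λ = (69 - 43)/(66 - 37) ≡ 26/29 mod 89. 29⁻¹ ≡ 43 (mod 89) since 29·43 = 1247 ≡ 1, so λ ≡ 50.
  x = λ² - 37 - 66 = 2500 - 103 ≡ 83; y = λ·(37 - 83) - 43 ≡ 60. → (83, 60)
double: tangent at (83, 60): λ = (3·83² + 14)/(2·60) ≡ 33/31. 31⁻¹ ≡ 23 (mod 89), so λ ≡ 33·23 ≡ 47.
  x = λ² - 83 - 83 = 2209 - 166 ≡ 85; y = λ·(83 - 85) - 60 ≡ 24. → (85, 24)

(85, 24)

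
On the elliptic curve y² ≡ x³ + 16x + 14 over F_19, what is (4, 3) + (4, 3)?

tangent at (4, 3): λ = (3·4² + 16)/(2·3) ≡ 7/6. 6⁻¹ ≡ 16 (mod 19), so λ ≡ 7·16 ≡ 17.
  x = λ² - 4 - 4 = 289 - 8 ≡ 15; y = λ·(4 - 15) - 3 ≡ 0. → (15, 0)

(15, 0)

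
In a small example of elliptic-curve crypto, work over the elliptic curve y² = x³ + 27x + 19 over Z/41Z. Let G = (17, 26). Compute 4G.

(34, 15)

Double-and-add on 4 = (100)₂. Start with G = (17, 26) for the leading 1-bit.
double: tangent at (17, 26): λ = (3·17² + 27)/(2·26) ≡ 33/11. 11⁻¹ ≡ 15 (mod 41), so λ ≡ 33·15 ≡ 3.
  x = λ² - 17 - 17 = 9 - 34 ≡ 16; y = λ·(17 - 16) - 26 ≡ 18. → (16, 18)
double: tangent at (16, 18): λ = (3·16² + 27)/(2·18) ≡ 16/36. 36⁻¹ ≡ 8 (mod 41), so λ ≡ 16·8 ≡ 5.
  x = λ² - 16 - 16 = 25 - 32 ≡ 34; y = λ·(16 - 34) - 18 ≡ 15. → (34, 15)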